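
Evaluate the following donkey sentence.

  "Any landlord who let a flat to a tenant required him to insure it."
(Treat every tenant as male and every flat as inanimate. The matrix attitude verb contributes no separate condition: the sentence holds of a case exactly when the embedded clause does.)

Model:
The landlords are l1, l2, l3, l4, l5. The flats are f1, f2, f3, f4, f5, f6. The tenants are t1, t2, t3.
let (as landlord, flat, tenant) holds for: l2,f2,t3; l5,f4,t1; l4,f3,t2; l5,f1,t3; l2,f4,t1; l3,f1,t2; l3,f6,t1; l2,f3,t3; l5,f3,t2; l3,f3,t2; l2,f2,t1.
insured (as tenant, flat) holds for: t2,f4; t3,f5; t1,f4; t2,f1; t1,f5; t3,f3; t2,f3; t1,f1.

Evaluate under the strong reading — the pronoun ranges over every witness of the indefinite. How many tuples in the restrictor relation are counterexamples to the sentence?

"him" takes "a tenant" as antecedent and "it" takes "a flat"; both are donkey pronouns co-varying with the restrictor.
Strong reading: for every (l,f,t) with let(l,f,t), insured(t,f).
Restrictor triples: (l2,f2,t1)→insured(t1,f2) ✗  (l2,f2,t3)→insured(t3,f2) ✗  (l2,f3,t3)→insured(t3,f3) ✓  (l2,f4,t1)→insured(t1,f4) ✓  (l3,f1,t2)→insured(t2,f1) ✓  (l3,f3,t2)→insured(t2,f3) ✓  (l3,f6,t1)→insured(t1,f6) ✗  (l4,f3,t2)→insured(t2,f3) ✓  (l5,f1,t3)→insured(t3,f1) ✗  (l5,f3,t2)→insured(t2,f3) ✓  (l5,f4,t1)→insured(t1,f4) ✓
Counterexamples (restrictor triples failing the scope): 4.

4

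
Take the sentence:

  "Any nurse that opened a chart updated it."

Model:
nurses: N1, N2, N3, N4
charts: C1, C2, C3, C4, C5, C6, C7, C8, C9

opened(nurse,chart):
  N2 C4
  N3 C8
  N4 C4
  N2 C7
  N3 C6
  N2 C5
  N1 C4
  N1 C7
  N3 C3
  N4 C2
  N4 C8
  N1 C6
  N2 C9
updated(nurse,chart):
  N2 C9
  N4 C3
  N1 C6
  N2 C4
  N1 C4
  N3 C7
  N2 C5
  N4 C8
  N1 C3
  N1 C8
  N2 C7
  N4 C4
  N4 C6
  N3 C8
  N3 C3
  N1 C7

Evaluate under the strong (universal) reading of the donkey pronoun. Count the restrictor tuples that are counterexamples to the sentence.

2

"it" takes "a chart" as antecedent — a donkey pronoun bound across the clause boundary.
Strong reading: for every (n,c) with opened(n,c), updated(n,c).
Restrictor pairs: (N1,C4) ✓  (N1,C6) ✓  (N1,C7) ✓  (N2,C4) ✓  (N2,C5) ✓  (N2,C7) ✓  (N2,C9) ✓  (N3,C3) ✓  (N3,C6) ✗  (N3,C8) ✓  (N4,C2) ✗  (N4,C4) ✓  (N4,C8) ✓
Counterexamples (restrictor pairs failing the scope): 2.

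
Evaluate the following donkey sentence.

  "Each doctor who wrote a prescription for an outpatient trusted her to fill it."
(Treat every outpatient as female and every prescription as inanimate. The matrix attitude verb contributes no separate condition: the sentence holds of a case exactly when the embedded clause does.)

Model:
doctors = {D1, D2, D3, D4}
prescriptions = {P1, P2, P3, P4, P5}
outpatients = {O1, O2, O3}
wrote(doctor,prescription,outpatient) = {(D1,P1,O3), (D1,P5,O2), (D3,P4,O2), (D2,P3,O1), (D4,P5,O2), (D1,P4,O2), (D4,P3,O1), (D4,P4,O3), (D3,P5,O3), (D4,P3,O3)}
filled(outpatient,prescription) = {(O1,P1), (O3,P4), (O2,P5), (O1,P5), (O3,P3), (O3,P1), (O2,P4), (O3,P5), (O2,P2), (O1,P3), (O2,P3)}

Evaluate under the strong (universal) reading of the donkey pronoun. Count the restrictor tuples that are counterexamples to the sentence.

0

"her" takes "an outpatient" as antecedent and "it" takes "a prescription"; both are donkey pronouns co-varying with the restrictor.
Strong reading: for every (d,p,o) with wrote(d,p,o), filled(o,p).
Restrictor triples: (D1,P1,O3)→filled(O3,P1) ✓  (D1,P4,O2)→filled(O2,P4) ✓  (D1,P5,O2)→filled(O2,P5) ✓  (D2,P3,O1)→filled(O1,P3) ✓  (D3,P4,O2)→filled(O2,P4) ✓  (D3,P5,O3)→filled(O3,P5) ✓  (D4,P3,O1)→filled(O1,P3) ✓  (D4,P3,O3)→filled(O3,P3) ✓  (D4,P4,O3)→filled(O3,P4) ✓  (D4,P5,O2)→filled(O2,P5) ✓
Counterexamples (restrictor triples failing the scope): 0.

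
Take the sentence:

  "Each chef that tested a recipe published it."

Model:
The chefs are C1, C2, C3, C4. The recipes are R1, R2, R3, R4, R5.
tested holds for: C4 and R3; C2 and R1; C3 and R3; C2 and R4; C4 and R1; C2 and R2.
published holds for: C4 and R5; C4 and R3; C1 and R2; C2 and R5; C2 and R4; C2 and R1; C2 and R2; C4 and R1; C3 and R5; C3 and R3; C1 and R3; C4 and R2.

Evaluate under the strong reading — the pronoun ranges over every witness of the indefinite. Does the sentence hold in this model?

"it" takes "a recipe" as antecedent — a donkey pronoun bound across the clause boundary.
Strong reading: for every (c,r) with tested(c,r), published(c,r).
Restrictor pairs: (C2,R1) ✓  (C2,R2) ✓  (C2,R4) ✓  (C3,R3) ✓  (C4,R1) ✓  (C4,R3) ✓
Every restrictor pair satisfies the scope.

True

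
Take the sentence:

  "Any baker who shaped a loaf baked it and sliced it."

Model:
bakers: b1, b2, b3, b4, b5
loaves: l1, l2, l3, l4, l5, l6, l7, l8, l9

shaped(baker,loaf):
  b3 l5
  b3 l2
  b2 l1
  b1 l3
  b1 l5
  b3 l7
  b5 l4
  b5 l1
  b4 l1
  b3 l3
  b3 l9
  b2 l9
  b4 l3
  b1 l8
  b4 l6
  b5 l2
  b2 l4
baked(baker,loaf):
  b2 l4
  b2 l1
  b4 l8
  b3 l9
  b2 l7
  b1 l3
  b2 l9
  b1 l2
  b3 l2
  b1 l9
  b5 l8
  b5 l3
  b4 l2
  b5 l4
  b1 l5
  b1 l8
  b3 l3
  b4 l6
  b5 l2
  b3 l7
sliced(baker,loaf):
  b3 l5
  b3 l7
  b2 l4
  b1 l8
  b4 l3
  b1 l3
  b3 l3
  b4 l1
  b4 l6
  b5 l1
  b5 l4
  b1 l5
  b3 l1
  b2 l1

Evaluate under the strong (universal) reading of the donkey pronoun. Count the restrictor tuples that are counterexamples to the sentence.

"it" takes "a loaf" as antecedent — a donkey pronoun bound across the clause boundary.
Strong reading: for every (b,l) with shaped(b,l), baked(b,l) ∧ sliced(b,l).
Restrictor pairs: (b1,l3) ✓  (b1,l5) ✓  (b1,l8) ✓  (b2,l1) ✓  (b2,l4) ✓  (b2,l9) ✗  (b3,l2) ✗  (b3,l3) ✓  (b3,l5) ✗  (b3,l7) ✓  (b3,l9) ✗  (b4,l1) ✗  (b4,l3) ✗  (b4,l6) ✓  (b5,l1) ✗  (b5,l2) ✗  (b5,l4) ✓
Counterexamples (restrictor pairs failing the scope): 8.

8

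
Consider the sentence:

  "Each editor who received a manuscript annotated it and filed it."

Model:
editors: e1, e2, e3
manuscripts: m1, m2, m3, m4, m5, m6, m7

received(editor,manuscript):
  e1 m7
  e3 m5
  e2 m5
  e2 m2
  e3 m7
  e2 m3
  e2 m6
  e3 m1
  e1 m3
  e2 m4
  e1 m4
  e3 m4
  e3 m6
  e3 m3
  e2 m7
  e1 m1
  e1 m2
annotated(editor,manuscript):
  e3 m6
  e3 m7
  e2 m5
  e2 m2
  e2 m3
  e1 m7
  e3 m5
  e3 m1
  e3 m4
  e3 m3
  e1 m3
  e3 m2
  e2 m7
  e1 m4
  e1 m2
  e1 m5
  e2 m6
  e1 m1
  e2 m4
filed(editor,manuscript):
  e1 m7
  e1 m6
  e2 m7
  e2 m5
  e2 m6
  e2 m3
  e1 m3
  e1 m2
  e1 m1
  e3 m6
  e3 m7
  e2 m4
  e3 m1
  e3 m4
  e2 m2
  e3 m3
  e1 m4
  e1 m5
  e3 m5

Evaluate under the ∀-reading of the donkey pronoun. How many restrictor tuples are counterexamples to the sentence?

"it" takes "a manuscript" as antecedent — a donkey pronoun bound across the clause boundary.
Strong reading: for every (e,m) with received(e,m), annotated(e,m) ∧ filed(e,m).
Restrictor pairs: (e1,m1) ✓  (e1,m2) ✓  (e1,m3) ✓  (e1,m4) ✓  (e1,m7) ✓  (e2,m2) ✓  (e2,m3) ✓  (e2,m4) ✓  (e2,m5) ✓  (e2,m6) ✓  (e2,m7) ✓  (e3,m1) ✓  (e3,m3) ✓  (e3,m4) ✓  (e3,m5) ✓  (e3,m6) ✓  (e3,m7) ✓
Counterexamples (restrictor pairs failing the scope): 0.

0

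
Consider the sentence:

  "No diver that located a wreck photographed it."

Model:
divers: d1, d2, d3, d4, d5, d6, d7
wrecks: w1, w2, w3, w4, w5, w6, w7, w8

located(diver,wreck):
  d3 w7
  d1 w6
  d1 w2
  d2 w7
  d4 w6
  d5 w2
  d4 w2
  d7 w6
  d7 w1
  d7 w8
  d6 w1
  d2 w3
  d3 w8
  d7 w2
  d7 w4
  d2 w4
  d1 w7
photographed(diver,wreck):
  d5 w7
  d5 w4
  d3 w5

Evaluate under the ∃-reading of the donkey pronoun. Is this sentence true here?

True

"it" takes "a wreck" as antecedent — a donkey pronoun bound across the clause boundary.
Truth condition: for no (d,w) with located(d,w) does photographed(d,w) hold.
Restrictor pairs — does the scope hold? (d1,w2):fails  (d1,w6):fails  (d1,w7):fails  (d2,w3):fails  (d2,w4):fails  (d2,w7):fails  (d3,w7):fails  (d3,w8):fails  (d4,w2):fails  (d4,w6):fails  (d5,w2):fails  (d6,w1):fails  (d7,w1):fails  (d7,w2):fails  (d7,w4):fails  (d7,w6):fails  (d7,w8):fails
Scope holds for no restrictor pair, so the sentence is true.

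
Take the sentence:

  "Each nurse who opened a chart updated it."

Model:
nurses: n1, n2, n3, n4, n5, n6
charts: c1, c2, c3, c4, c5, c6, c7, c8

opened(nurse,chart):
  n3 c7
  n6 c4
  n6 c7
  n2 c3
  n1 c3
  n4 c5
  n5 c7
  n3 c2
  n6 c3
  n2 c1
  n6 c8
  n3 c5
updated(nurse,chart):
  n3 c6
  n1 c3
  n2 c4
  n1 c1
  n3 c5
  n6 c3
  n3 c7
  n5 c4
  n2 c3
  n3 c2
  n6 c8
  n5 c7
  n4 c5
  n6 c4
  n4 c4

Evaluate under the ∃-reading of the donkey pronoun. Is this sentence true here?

True

"it" takes "a chart" as antecedent — a donkey pronoun bound across the clause boundary.
Weak reading: every nurse n with some opened-chart has at least one opened-chart c such that updated(n,c).
Per nurse: n1:✓  n2:✓  n3:✓  n4:✓  n5:✓  n6:✓
Every nurse in the restrictor has a witness.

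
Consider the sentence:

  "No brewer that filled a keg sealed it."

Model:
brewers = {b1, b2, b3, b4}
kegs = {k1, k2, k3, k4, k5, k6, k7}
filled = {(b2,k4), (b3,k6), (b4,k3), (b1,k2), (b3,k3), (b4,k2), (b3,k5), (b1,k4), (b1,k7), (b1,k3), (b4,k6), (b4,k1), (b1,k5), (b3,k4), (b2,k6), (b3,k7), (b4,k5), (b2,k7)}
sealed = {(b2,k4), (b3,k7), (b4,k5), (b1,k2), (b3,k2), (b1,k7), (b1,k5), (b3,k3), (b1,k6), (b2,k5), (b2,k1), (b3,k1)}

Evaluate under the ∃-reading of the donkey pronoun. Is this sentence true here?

False

"it" takes "a keg" as antecedent — a donkey pronoun bound across the clause boundary.
Truth condition: for no (b,k) with filled(b,k) does sealed(b,k) hold.
Restrictor pairs — does the scope hold? (b1,k2):holds  (b1,k3):fails  (b1,k4):fails  (b1,k5):holds  (b1,k7):holds  (b2,k4):holds  (b2,k6):fails  (b2,k7):fails  (b3,k3):holds  (b3,k4):fails  (b3,k5):fails  (b3,k6):fails  (b3,k7):holds  (b4,k1):fails  (b4,k2):fails  (b4,k3):fails  (b4,k5):holds  (b4,k6):fails
Scope holds for 7 pair(s), so the sentence is false.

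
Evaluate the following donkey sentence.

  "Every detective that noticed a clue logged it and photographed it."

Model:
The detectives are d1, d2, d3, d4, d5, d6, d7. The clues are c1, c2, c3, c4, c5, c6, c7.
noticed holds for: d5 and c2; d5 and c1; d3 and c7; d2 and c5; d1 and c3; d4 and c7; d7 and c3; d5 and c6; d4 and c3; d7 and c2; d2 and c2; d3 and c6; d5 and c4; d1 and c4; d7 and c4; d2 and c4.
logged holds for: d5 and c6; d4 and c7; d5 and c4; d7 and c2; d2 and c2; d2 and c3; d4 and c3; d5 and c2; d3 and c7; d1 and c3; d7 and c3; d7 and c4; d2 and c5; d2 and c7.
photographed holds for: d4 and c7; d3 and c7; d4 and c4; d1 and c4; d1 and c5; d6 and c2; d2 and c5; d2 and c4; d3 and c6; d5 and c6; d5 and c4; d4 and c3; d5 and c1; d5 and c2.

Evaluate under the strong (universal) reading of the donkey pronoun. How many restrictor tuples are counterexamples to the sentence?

"it" takes "a clue" as antecedent — a donkey pronoun bound across the clause boundary.
Strong reading: for every (d,c) with noticed(d,c), logged(d,c) ∧ photographed(d,c).
Restrictor pairs: (d1,c3) ✗  (d1,c4) ✗  (d2,c2) ✗  (d2,c4) ✗  (d2,c5) ✓  (d3,c6) ✗  (d3,c7) ✓  (d4,c3) ✓  (d4,c7) ✓  (d5,c1) ✗  (d5,c2) ✓  (d5,c4) ✓  (d5,c6) ✓  (d7,c2) ✗  (d7,c3) ✗  (d7,c4) ✗
Counterexamples (restrictor pairs failing the scope): 9.

9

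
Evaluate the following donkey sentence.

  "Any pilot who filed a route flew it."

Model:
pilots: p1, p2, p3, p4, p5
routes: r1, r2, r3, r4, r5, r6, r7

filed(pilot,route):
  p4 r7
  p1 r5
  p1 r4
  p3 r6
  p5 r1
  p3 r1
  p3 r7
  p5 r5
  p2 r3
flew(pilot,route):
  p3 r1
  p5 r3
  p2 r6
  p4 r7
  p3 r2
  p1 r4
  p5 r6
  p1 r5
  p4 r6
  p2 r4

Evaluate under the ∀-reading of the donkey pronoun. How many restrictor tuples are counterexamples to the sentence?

"it" takes "a route" as antecedent — a donkey pronoun bound across the clause boundary.
Strong reading: for every (p,r) with filed(p,r), flew(p,r).
Restrictor pairs: (p1,r4) ✓  (p1,r5) ✓  (p2,r3) ✗  (p3,r1) ✓  (p3,r6) ✗  (p3,r7) ✗  (p4,r7) ✓  (p5,r1) ✗  (p5,r5) ✗
Counterexamples (restrictor pairs failing the scope): 5.

5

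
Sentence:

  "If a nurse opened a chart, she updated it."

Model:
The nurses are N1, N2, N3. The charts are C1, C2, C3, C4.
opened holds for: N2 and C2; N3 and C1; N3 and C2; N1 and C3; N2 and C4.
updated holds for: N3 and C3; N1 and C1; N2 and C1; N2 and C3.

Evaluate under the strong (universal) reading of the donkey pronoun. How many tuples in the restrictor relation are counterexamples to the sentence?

5

"it" takes "a chart" as antecedent — a donkey pronoun bound across the clause boundary.
Strong reading: for every (n,c) with opened(n,c), updated(n,c).
Restrictor pairs: (N1,C3) ✗  (N2,C2) ✗  (N2,C4) ✗  (N3,C1) ✗  (N3,C2) ✗
Counterexamples (restrictor pairs failing the scope): 5.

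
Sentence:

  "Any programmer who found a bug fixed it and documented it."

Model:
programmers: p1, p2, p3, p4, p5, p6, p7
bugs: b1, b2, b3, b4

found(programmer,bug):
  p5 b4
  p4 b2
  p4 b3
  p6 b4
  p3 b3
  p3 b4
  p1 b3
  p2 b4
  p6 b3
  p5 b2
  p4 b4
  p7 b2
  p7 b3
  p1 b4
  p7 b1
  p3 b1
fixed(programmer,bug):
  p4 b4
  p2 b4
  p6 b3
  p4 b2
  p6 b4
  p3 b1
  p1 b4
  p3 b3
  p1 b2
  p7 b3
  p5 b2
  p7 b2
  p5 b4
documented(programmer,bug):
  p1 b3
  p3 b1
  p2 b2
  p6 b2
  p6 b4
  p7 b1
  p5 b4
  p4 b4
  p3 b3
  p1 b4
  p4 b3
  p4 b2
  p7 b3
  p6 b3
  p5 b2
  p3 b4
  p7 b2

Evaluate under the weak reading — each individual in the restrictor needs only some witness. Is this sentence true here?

False

"it" takes "a bug" as antecedent — a donkey pronoun bound across the clause boundary.
Weak reading: every programmer p with some found-bug has at least one found-bug b such that fixed(p,b) ∧ documented(p,b).
Per programmer: p1:✓  p2:✗  p3:✓  p4:✓  p5:✓  p6:✓  p7:✓
p2 has no witness among its found-bugs.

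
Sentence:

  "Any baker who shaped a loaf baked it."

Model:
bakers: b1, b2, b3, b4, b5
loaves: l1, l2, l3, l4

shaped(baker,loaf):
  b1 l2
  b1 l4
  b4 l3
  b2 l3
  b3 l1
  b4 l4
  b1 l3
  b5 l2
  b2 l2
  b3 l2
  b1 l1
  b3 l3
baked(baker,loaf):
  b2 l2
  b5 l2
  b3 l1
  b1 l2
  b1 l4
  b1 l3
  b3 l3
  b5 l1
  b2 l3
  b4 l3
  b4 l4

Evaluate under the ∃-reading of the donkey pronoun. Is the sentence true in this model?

True

"it" takes "a loaf" as antecedent — a donkey pronoun bound across the clause boundary.
Weak reading: every baker b with some shaped-loaf has at least one shaped-loaf l such that baked(b,l).
Per baker: b1:✓  b2:✓  b3:✓  b4:✓  b5:✓
Every baker in the restrictor has a witness.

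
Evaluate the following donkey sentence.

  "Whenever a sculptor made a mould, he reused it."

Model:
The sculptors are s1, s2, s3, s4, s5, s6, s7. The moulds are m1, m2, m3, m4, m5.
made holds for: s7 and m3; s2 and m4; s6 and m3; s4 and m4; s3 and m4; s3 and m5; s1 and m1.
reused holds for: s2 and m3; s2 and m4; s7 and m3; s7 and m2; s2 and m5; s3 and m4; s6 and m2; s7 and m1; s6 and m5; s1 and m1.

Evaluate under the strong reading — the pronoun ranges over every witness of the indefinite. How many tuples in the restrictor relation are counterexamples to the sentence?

3

"it" takes "a mould" as antecedent — a donkey pronoun bound across the clause boundary.
Strong reading: for every (s,m) with made(s,m), reused(s,m).
Restrictor pairs: (s1,m1) ✓  (s2,m4) ✓  (s3,m4) ✓  (s3,m5) ✗  (s4,m4) ✗  (s6,m3) ✗  (s7,m3) ✓
Counterexamples (restrictor pairs failing the scope): 3.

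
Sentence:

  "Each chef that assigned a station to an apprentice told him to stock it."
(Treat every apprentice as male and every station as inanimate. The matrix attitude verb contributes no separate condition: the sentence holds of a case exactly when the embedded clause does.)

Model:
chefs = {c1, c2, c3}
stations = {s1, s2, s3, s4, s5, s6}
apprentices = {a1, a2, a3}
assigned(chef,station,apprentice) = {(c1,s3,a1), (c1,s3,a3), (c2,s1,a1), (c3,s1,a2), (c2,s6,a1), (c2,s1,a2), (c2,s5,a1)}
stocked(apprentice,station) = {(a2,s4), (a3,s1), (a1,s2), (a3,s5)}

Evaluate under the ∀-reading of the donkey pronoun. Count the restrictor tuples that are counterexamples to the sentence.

7

"him" takes "an apprentice" as antecedent and "it" takes "a station"; both are donkey pronouns co-varying with the restrictor.
Strong reading: for every (c,s,a) with assigned(c,s,a), stocked(a,s).
Restrictor triples: (c1,s3,a1)→stocked(a1,s3) ✗  (c1,s3,a3)→stocked(a3,s3) ✗  (c2,s1,a1)→stocked(a1,s1) ✗  (c2,s1,a2)→stocked(a2,s1) ✗  (c2,s5,a1)→stocked(a1,s5) ✗  (c2,s6,a1)→stocked(a1,s6) ✗  (c3,s1,a2)→stocked(a2,s1) ✗
Counterexamples (restrictor triples failing the scope): 7.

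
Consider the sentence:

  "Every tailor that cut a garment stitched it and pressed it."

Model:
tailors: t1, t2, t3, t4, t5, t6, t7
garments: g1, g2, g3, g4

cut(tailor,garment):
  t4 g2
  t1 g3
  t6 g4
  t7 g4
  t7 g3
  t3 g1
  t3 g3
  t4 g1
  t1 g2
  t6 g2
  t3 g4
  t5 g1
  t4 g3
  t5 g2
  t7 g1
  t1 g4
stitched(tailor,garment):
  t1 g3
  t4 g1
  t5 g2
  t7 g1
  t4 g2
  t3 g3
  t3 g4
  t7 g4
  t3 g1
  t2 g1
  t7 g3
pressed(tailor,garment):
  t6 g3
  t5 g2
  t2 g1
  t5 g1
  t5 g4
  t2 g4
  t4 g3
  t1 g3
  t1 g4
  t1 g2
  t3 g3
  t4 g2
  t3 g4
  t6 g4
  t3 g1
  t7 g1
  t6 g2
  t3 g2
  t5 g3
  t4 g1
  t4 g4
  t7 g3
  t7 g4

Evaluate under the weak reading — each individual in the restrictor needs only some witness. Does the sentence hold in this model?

False

"it" takes "a garment" as antecedent — a donkey pronoun bound across the clause boundary.
Weak reading: every tailor t with some cut-garment has at least one cut-garment g such that stitched(t,g) ∧ pressed(t,g).
Per tailor: t1:✓  t3:✓  t4:✓  t5:✓  t6:✗  t7:✓
t6 has no witness among its cut-garments.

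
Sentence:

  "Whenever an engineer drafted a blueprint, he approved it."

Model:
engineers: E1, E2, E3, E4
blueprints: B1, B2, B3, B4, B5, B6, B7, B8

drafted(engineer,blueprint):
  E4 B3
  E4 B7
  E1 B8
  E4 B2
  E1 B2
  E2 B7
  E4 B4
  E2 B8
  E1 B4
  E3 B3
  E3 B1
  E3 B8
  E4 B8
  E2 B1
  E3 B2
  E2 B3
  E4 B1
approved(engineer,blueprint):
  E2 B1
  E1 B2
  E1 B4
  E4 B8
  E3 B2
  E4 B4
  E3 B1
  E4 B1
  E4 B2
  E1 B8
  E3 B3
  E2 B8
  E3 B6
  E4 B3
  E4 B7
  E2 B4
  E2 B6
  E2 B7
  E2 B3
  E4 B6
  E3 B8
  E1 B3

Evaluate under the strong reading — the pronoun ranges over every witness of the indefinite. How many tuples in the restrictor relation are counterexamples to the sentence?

"it" takes "a blueprint" as antecedent — a donkey pronoun bound across the clause boundary.
Strong reading: for every (e,b) with drafted(e,b), approved(e,b).
Restrictor pairs: (E1,B2) ✓  (E1,B4) ✓  (E1,B8) ✓  (E2,B1) ✓  (E2,B3) ✓  (E2,B7) ✓  (E2,B8) ✓  (E3,B1) ✓  (E3,B2) ✓  (E3,B3) ✓  (E3,B8) ✓  (E4,B1) ✓  (E4,B2) ✓  (E4,B3) ✓  (E4,B4) ✓  (E4,B7) ✓  (E4,B8) ✓
Counterexamples (restrictor pairs failing the scope): 0.

0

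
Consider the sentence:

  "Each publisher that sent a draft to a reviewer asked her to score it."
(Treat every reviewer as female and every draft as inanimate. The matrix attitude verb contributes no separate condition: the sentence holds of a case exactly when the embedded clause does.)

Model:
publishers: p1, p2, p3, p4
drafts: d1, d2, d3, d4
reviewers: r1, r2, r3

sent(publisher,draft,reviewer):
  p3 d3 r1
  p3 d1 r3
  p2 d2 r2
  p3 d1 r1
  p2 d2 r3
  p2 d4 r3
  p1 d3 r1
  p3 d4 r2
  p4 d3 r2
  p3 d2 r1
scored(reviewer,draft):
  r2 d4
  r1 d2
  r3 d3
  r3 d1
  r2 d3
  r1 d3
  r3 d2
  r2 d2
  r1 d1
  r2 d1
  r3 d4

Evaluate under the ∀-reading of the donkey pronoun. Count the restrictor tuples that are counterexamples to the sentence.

0

"her" takes "a reviewer" as antecedent and "it" takes "a draft"; both are donkey pronouns co-varying with the restrictor.
Strong reading: for every (p,d,r) with sent(p,d,r), scored(r,d).
Restrictor triples: (p1,d3,r1)→scored(r1,d3) ✓  (p2,d2,r2)→scored(r2,d2) ✓  (p2,d2,r3)→scored(r3,d2) ✓  (p2,d4,r3)→scored(r3,d4) ✓  (p3,d1,r1)→scored(r1,d1) ✓  (p3,d1,r3)→scored(r3,d1) ✓  (p3,d2,r1)→scored(r1,d2) ✓  (p3,d3,r1)→scored(r1,d3) ✓  (p3,d4,r2)→scored(r2,d4) ✓  (p4,d3,r2)→scored(r2,d3) ✓
Counterexamples (restrictor triples failing the scope): 0.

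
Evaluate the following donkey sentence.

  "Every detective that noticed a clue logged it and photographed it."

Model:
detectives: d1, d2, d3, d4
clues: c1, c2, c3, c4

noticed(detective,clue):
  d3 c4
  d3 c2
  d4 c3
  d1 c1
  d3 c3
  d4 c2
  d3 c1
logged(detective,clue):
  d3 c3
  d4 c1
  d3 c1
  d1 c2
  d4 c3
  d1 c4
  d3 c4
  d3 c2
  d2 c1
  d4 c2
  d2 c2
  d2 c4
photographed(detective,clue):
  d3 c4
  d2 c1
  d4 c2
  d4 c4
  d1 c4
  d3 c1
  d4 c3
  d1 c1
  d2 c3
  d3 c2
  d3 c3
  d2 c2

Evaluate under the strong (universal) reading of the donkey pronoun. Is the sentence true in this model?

False

"it" takes "a clue" as antecedent — a donkey pronoun bound across the clause boundary.
Strong reading: for every (d,c) with noticed(d,c), logged(d,c) ∧ photographed(d,c).
Restrictor pairs: (d1,c1) ✗  (d3,c1) ✓  (d3,c2) ✓  (d3,c3) ✓  (d3,c4) ✓  (d4,c2) ✓  (d4,c3) ✓
Counterexample: (d1,c1) is in noticed but fails the scope.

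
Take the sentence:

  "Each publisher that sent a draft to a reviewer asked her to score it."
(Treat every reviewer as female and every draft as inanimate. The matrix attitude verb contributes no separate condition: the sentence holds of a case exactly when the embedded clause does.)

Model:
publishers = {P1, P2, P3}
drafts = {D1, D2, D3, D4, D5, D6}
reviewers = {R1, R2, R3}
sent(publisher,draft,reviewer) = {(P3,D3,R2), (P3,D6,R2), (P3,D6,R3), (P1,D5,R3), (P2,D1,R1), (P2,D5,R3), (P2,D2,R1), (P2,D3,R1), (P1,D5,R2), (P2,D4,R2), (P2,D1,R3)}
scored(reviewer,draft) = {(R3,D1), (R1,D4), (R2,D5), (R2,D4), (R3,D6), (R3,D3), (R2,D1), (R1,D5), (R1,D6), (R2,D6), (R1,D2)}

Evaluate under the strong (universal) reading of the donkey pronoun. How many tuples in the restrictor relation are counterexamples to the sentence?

"her" takes "a reviewer" as antecedent and "it" takes "a draft"; both are donkey pronouns co-varying with the restrictor.
Strong reading: for every (p,d,r) with sent(p,d,r), scored(r,d).
Restrictor triples: (P1,D5,R2)→scored(R2,D5) ✓  (P1,D5,R3)→scored(R3,D5) ✗  (P2,D1,R1)→scored(R1,D1) ✗  (P2,D1,R3)→scored(R3,D1) ✓  (P2,D2,R1)→scored(R1,D2) ✓  (P2,D3,R1)→scored(R1,D3) ✗  (P2,D4,R2)→scored(R2,D4) ✓  (P2,D5,R3)→scored(R3,D5) ✗  (P3,D3,R2)→scored(R2,D3) ✗  (P3,D6,R2)→scored(R2,D6) ✓  (P3,D6,R3)→scored(R3,D6) ✓
Counterexamples (restrictor triples failing the scope): 5.

5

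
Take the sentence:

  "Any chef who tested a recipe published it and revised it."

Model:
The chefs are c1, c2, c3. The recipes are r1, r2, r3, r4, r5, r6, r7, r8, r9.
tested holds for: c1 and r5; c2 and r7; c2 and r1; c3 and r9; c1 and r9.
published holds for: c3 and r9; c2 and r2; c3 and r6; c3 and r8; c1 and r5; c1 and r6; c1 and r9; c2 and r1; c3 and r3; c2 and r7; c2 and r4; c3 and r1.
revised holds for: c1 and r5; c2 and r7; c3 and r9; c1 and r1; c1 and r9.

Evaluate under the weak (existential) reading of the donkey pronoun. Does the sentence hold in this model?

True

"it" takes "a recipe" as antecedent — a donkey pronoun bound across the clause boundary.
Weak reading: every chef c with some tested-recipe has at least one tested-recipe r such that published(c,r) ∧ revised(c,r).
Per chef: c1:✓  c2:✓  c3:✓
Every chef in the restrictor has a witness.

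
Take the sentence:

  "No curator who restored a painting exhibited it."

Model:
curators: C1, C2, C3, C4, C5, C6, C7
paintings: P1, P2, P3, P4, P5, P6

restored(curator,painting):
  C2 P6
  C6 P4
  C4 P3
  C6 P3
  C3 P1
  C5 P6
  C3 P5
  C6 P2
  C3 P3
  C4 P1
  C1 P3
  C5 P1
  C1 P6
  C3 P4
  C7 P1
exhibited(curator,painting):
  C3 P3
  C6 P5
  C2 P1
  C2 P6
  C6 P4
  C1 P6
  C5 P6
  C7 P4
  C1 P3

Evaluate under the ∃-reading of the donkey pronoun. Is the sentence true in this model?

False

"it" takes "a painting" as antecedent — a donkey pronoun bound across the clause boundary.
Truth condition: for no (c,p) with restored(c,p) does exhibited(c,p) hold.
Restrictor pairs — does the scope hold? (C1,P3):holds  (C1,P6):holds  (C2,P6):holds  (C3,P1):fails  (C3,P3):holds  (C3,P4):fails  (C3,P5):fails  (C4,P1):fails  (C4,P3):fails  (C5,P1):fails  (C5,P6):holds  (C6,P2):fails  (C6,P3):fails  (C6,P4):holds  (C7,P1):fails
Scope holds for 6 pair(s), so the sentence is false.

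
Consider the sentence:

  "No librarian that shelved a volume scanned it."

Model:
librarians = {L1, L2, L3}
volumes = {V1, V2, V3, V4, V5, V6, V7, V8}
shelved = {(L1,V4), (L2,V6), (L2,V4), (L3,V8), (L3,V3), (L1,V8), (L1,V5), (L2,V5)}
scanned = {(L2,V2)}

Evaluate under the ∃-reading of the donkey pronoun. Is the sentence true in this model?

"it" takes "a volume" as antecedent — a donkey pronoun bound across the clause boundary.
Truth condition: for no (l,v) with shelved(l,v) does scanned(l,v) hold.
Restrictor pairs — does the scope hold? (L1,V4):fails  (L1,V5):fails  (L1,V8):fails  (L2,V4):fails  (L2,V5):fails  (L2,V6):fails  (L3,V3):fails  (L3,V8):fails
Scope holds for no restrictor pair, so the sentence is true.

True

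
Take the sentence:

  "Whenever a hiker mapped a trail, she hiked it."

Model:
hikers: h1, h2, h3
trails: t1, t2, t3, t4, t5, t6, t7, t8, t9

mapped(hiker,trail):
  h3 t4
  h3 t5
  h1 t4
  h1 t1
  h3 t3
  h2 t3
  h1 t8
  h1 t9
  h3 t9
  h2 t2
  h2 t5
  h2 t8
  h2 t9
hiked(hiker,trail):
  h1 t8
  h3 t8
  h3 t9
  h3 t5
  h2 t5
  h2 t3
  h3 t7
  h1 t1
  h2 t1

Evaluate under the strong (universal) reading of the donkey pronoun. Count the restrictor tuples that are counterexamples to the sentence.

7

"it" takes "a trail" as antecedent — a donkey pronoun bound across the clause boundary.
Strong reading: for every (h,t) with mapped(h,t), hiked(h,t).
Restrictor pairs: (h1,t1) ✓  (h1,t4) ✗  (h1,t8) ✓  (h1,t9) ✗  (h2,t2) ✗  (h2,t3) ✓  (h2,t5) ✓  (h2,t8) ✗  (h2,t9) ✗  (h3,t3) ✗  (h3,t4) ✗  (h3,t5) ✓  (h3,t9) ✓
Counterexamples (restrictor pairs failing the scope): 7.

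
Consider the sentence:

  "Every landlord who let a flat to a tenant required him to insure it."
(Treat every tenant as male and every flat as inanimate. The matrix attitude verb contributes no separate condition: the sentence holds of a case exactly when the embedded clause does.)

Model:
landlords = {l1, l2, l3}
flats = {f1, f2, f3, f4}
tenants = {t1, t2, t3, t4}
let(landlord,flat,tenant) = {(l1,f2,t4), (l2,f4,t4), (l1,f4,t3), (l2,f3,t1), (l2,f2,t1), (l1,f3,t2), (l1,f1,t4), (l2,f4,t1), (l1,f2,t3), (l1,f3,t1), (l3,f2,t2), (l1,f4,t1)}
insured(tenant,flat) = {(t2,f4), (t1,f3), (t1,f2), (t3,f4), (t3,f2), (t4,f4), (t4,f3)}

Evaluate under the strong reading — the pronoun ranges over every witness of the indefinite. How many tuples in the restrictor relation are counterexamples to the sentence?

"him" takes "a tenant" as antecedent and "it" takes "a flat"; both are donkey pronouns co-varying with the restrictor.
Strong reading: for every (l,f,t) with let(l,f,t), insured(t,f).
Restrictor triples: (l1,f1,t4)→insured(t4,f1) ✗  (l1,f2,t3)→insured(t3,f2) ✓  (l1,f2,t4)→insured(t4,f2) ✗  (l1,f3,t1)→insured(t1,f3) ✓  (l1,f3,t2)→insured(t2,f3) ✗  (l1,f4,t1)→insured(t1,f4) ✗  (l1,f4,t3)→insured(t3,f4) ✓  (l2,f2,t1)→insured(t1,f2) ✓  (l2,f3,t1)→insured(t1,f3) ✓  (l2,f4,t1)→insured(t1,f4) ✗  (l2,f4,t4)→insured(t4,f4) ✓  (l3,f2,t2)→insured(t2,f2) ✗
Counterexamples (restrictor triples failing the scope): 6.

6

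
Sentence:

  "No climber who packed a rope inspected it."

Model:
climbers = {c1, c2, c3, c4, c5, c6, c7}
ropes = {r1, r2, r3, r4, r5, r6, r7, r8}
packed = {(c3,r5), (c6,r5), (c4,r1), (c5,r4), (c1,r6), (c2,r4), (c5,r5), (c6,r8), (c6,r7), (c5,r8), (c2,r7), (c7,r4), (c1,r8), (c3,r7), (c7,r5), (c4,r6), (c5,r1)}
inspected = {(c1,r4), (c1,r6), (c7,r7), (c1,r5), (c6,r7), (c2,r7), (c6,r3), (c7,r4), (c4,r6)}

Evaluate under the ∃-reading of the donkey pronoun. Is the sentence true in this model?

"it" takes "a rope" as antecedent — a donkey pronoun bound across the clause boundary.
Truth condition: for no (c,r) with packed(c,r) does inspected(c,r) hold.
Restrictor pairs — does the scope hold? (c1,r6):holds  (c1,r8):fails  (c2,r4):fails  (c2,r7):holds  (c3,r5):fails  (c3,r7):fails  (c4,r1):fails  (c4,r6):holds  (c5,r1):fails  (c5,r4):fails  (c5,r5):fails  (c5,r8):fails  (c6,r5):fails  (c6,r7):holds  (c6,r8):fails  (c7,r4):holds  (c7,r5):fails
Scope holds for 5 pair(s), so the sentence is false.

False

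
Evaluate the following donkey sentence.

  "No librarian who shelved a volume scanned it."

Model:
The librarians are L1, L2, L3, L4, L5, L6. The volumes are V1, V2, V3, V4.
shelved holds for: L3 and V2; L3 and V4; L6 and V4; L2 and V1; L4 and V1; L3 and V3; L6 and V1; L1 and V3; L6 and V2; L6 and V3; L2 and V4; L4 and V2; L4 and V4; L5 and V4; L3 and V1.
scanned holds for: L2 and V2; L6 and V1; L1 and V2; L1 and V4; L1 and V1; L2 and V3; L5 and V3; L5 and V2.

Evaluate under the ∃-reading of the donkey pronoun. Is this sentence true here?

"it" takes "a volume" as antecedent — a donkey pronoun bound across the clause boundary.
Truth condition: for no (l,v) with shelved(l,v) does scanned(l,v) hold.
Restrictor pairs — does the scope hold? (L1,V3):fails  (L2,V1):fails  (L2,V4):fails  (L3,V1):fails  (L3,V2):fails  (L3,V3):fails  (L3,V4):fails  (L4,V1):fails  (L4,V2):fails  (L4,V4):fails  (L5,V4):fails  (L6,V1):holds  (L6,V2):fails  (L6,V3):fails  (L6,V4):fails
Scope holds for 1 pair(s), so the sentence is false.

False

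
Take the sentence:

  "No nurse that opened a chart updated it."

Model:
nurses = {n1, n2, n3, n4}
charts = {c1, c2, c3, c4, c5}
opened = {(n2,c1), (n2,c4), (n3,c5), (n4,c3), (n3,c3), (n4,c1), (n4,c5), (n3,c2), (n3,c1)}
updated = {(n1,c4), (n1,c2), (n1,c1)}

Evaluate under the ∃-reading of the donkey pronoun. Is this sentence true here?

"it" takes "a chart" as antecedent — a donkey pronoun bound across the clause boundary.
Truth condition: for no (n,c) with opened(n,c) does updated(n,c) hold.
Restrictor pairs — does the scope hold? (n2,c1):fails  (n2,c4):fails  (n3,c1):fails  (n3,c2):fails  (n3,c3):fails  (n3,c5):fails  (n4,c1):fails  (n4,c3):fails  (n4,c5):fails
Scope holds for no restrictor pair, so the sentence is true.

True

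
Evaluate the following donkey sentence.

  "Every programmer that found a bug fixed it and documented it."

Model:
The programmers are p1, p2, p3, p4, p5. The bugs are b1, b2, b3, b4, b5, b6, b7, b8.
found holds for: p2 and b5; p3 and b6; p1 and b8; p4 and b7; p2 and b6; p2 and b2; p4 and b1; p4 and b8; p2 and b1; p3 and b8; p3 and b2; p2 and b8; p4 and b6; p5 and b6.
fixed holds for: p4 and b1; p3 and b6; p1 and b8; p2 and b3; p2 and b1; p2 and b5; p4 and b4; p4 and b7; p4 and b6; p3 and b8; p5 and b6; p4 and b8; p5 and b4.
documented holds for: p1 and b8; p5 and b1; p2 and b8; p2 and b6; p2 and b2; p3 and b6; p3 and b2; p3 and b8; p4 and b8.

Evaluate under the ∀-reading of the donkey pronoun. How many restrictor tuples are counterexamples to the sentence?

"it" takes "a bug" as antecedent — a donkey pronoun bound across the clause boundary.
Strong reading: for every (p,b) with found(p,b), fixed(p,b) ∧ documented(p,b).
Restrictor pairs: (p1,b8) ✓  (p2,b1) ✗  (p2,b2) ✗  (p2,b5) ✗  (p2,b6) ✗  (p2,b8) ✗  (p3,b2) ✗  (p3,b6) ✓  (p3,b8) ✓  (p4,b1) ✗  (p4,b6) ✗  (p4,b7) ✗  (p4,b8) ✓  (p5,b6) ✗
Counterexamples (restrictor pairs failing the scope): 10.

10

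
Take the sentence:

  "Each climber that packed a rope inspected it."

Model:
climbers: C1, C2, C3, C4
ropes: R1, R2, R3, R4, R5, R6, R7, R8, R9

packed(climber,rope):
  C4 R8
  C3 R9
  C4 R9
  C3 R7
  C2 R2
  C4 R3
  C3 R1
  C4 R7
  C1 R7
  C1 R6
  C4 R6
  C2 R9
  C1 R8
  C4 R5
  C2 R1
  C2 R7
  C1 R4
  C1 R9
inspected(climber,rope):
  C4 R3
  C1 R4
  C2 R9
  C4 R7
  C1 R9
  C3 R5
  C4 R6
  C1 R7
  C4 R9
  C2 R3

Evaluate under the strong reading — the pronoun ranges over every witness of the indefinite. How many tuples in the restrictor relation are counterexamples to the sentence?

10

"it" takes "a rope" as antecedent — a donkey pronoun bound across the clause boundary.
Strong reading: for every (c,r) with packed(c,r), inspected(c,r).
Restrictor pairs: (C1,R4) ✓  (C1,R6) ✗  (C1,R7) ✓  (C1,R8) ✗  (C1,R9) ✓  (C2,R1) ✗  (C2,R2) ✗  (C2,R7) ✗  (C2,R9) ✓  (C3,R1) ✗  (C3,R7) ✗  (C3,R9) ✗  (C4,R3) ✓  (C4,R5) ✗  (C4,R6) ✓  (C4,R7) ✓  (C4,R8) ✗  (C4,R9) ✓
Counterexamples (restrictor pairs failing the scope): 10.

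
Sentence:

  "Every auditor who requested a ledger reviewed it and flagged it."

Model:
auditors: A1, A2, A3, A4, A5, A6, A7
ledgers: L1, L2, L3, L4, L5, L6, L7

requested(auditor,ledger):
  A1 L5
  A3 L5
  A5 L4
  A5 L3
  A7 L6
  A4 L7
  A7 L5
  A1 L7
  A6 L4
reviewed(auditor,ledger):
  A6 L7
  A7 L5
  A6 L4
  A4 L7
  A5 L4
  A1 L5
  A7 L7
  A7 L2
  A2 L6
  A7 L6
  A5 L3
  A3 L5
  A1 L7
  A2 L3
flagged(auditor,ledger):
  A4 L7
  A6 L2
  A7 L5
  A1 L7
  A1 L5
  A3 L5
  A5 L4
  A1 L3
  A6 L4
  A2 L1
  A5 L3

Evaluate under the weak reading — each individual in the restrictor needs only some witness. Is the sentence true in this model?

"it" takes "a ledger" as antecedent — a donkey pronoun bound across the clause boundary.
Weak reading: every auditor a with some requested-ledger has at least one requested-ledger l such that reviewed(a,l) ∧ flagged(a,l).
Per auditor: A1:✓  A3:✓  A4:✓  A5:✓  A6:✓  A7:✓
Every auditor in the restrictor has a witness.

True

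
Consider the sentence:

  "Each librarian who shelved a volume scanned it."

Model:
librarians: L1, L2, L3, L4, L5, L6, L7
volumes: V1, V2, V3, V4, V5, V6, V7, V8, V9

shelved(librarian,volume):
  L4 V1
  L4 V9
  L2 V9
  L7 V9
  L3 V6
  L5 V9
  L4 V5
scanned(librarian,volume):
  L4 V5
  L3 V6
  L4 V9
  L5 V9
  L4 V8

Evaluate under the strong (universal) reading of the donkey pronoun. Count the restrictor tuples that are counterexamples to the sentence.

3

"it" takes "a volume" as antecedent — a donkey pronoun bound across the clause boundary.
Strong reading: for every (l,v) with shelved(l,v), scanned(l,v).
Restrictor pairs: (L2,V9) ✗  (L3,V6) ✓  (L4,V1) ✗  (L4,V5) ✓  (L4,V9) ✓  (L5,V9) ✓  (L7,V9) ✗
Counterexamples (restrictor pairs failing the scope): 3.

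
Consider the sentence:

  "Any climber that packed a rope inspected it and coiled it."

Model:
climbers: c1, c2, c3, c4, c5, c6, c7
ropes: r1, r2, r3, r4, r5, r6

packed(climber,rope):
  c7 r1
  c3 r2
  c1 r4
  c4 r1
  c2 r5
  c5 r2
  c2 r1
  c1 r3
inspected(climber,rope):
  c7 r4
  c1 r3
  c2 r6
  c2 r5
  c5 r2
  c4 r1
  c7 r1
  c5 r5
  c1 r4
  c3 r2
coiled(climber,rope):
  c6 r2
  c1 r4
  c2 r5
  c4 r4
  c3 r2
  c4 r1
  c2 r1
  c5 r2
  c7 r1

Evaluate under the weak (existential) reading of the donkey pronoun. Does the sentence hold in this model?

"it" takes "a rope" as antecedent — a donkey pronoun bound across the clause boundary.
Weak reading: every climber c with some packed-rope has at least one packed-rope r such that inspected(c,r) ∧ coiled(c,r).
Per climber: c1:✓  c2:✓  c3:✓  c4:✓  c5:✓  c7:✓
Every climber in the restrictor has a witness.

True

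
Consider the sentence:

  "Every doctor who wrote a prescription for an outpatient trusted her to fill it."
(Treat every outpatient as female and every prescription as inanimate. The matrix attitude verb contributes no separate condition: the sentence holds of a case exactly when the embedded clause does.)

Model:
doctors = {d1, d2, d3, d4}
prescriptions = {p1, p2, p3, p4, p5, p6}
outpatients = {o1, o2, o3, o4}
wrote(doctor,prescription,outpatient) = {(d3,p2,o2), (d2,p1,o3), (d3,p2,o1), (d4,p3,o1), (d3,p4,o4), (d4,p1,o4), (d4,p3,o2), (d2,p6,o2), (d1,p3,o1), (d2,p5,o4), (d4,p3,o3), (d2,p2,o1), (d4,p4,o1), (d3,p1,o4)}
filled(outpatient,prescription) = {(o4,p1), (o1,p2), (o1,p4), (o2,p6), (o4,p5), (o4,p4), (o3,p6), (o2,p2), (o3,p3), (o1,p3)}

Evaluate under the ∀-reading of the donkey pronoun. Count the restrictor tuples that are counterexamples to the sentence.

2

"her" takes "an outpatient" as antecedent and "it" takes "a prescription"; both are donkey pronouns co-varying with the restrictor.
Strong reading: for every (d,p,o) with wrote(d,p,o), filled(o,p).
Restrictor triples: (d1,p3,o1)→filled(o1,p3) ✓  (d2,p1,o3)→filled(o3,p1) ✗  (d2,p2,o1)→filled(o1,p2) ✓  (d2,p5,o4)→filled(o4,p5) ✓  (d2,p6,o2)→filled(o2,p6) ✓  (d3,p1,o4)→filled(o4,p1) ✓  (d3,p2,o1)→filled(o1,p2) ✓  (d3,p2,o2)→filled(o2,p2) ✓  (d3,p4,o4)→filled(o4,p4) ✓  (d4,p1,o4)→filled(o4,p1) ✓  (d4,p3,o1)→filled(o1,p3) ✓  (d4,p3,o2)→filled(o2,p3) ✗  (d4,p3,o3)→filled(o3,p3) ✓  (d4,p4,o1)→filled(o1,p4) ✓
Counterexamples (restrictor triples failing the scope): 2.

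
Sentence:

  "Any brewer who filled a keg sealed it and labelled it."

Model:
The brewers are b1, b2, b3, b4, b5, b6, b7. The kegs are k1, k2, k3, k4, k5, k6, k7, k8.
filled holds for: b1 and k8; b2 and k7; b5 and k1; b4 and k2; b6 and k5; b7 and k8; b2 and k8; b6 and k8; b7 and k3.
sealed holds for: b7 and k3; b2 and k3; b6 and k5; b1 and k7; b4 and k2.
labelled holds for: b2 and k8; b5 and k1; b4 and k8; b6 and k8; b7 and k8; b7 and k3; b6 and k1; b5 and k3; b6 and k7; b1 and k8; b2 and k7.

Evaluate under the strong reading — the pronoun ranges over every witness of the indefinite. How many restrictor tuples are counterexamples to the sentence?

8

"it" takes "a keg" as antecedent — a donkey pronoun bound across the clause boundary.
Strong reading: for every (b,k) with filled(b,k), sealed(b,k) ∧ labelled(b,k).
Restrictor pairs: (b1,k8) ✗  (b2,k7) ✗  (b2,k8) ✗  (b4,k2) ✗  (b5,k1) ✗  (b6,k5) ✗  (b6,k8) ✗  (b7,k3) ✓  (b7,k8) ✗
Counterexamples (restrictor pairs failing the scope): 8.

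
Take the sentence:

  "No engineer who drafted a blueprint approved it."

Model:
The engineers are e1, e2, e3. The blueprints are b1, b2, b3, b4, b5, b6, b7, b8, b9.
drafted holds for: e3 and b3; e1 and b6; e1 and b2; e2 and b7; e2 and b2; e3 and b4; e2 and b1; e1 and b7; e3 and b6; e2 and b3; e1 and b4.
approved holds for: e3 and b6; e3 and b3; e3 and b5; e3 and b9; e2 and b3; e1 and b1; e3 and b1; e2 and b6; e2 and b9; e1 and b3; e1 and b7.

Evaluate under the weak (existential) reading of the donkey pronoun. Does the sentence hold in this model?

False

"it" takes "a blueprint" as antecedent — a donkey pronoun bound across the clause boundary.
Truth condition: for no (e,b) with drafted(e,b) does approved(e,b) hold.
Restrictor pairs — does the scope hold? (e1,b2):fails  (e1,b4):fails  (e1,b6):fails  (e1,b7):holds  (e2,b1):fails  (e2,b2):fails  (e2,b3):holds  (e2,b7):fails  (e3,b3):holds  (e3,b4):fails  (e3,b6):holds
Scope holds for 4 pair(s), so the sentence is false.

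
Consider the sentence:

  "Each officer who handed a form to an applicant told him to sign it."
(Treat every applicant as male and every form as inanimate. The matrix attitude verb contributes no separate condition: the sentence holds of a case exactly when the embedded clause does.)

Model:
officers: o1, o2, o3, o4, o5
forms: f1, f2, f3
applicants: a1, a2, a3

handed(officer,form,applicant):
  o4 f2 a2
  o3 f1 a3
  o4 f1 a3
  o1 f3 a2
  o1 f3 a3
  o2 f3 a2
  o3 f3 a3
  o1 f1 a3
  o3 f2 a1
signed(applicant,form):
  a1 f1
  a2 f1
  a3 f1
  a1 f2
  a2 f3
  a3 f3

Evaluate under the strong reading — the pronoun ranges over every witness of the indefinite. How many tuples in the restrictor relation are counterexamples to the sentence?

1

"him" takes "an applicant" as antecedent and "it" takes "a form"; both are donkey pronouns co-varying with the restrictor.
Strong reading: for every (o,f,a) with handed(o,f,a), signed(a,f).
Restrictor triples: (o1,f1,a3)→signed(a3,f1) ✓  (o1,f3,a2)→signed(a2,f3) ✓  (o1,f3,a3)→signed(a3,f3) ✓  (o2,f3,a2)→signed(a2,f3) ✓  (o3,f1,a3)→signed(a3,f1) ✓  (o3,f2,a1)→signed(a1,f2) ✓  (o3,f3,a3)→signed(a3,f3) ✓  (o4,f1,a3)→signed(a3,f1) ✓  (o4,f2,a2)→signed(a2,f2) ✗
Counterexamples (restrictor triples failing the scope): 1.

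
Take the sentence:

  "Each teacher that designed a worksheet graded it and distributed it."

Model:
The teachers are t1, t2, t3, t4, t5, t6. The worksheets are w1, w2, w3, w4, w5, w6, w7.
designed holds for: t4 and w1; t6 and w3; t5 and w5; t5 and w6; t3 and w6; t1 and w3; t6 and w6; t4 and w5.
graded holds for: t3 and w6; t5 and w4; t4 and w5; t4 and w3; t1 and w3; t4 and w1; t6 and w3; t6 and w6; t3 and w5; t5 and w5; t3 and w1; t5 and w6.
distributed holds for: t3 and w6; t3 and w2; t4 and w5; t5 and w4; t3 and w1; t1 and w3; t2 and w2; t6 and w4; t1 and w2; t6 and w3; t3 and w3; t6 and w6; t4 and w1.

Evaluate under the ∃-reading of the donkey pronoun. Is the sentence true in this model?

False

"it" takes "a worksheet" as antecedent — a donkey pronoun bound across the clause boundary.
Weak reading: every teacher t with some designed-worksheet has at least one designed-worksheet w such that graded(t,w) ∧ distributed(t,w).
Per teacher: t1:✓  t3:✓  t4:✓  t5:✗  t6:✓
t5 has no witness among its designed-worksheets.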